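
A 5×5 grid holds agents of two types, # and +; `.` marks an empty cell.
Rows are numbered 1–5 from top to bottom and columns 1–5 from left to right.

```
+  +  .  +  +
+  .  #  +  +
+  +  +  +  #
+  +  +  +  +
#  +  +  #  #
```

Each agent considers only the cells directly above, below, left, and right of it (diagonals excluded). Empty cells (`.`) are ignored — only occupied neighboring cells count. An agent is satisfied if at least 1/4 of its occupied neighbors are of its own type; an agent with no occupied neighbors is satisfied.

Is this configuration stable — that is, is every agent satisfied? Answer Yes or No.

Row 1: (1,1)+ 2/2 ok · (1,2)+ 1/1 ok · (1,4)+ 2/2 ok · (1,5)+ 2/2 ok
Row 2: (2,1)+ 2/2 ok · (2,3)# 0/2 unhappy · (2,4)+ 3/4 ok · (2,5)+ 2/3 ok
Row 3: (3,1)+ 3/3 ok · (3,2)+ 3/3 ok · (3,3)+ 3/4 ok · (3,4)+ 3/4 ok · (3,5)# 0/3 unhappy
Row 4: (4,1)+ 2/3 ok · (4,2)+ 4/4 ok · (4,3)+ 4/4 ok · (4,4)+ 3/4 ok · (4,5)+ 1/3 ok
Row 5: (5,1)# 0/2 unhappy · (5,2)+ 2/3 ok · (5,3)+ 2/3 ok · (5,4)# 1/3 ok · (5,5)# 1/2 ok
For instance (2,3) has only 0/2 same-type neighbors, below 1/4.

No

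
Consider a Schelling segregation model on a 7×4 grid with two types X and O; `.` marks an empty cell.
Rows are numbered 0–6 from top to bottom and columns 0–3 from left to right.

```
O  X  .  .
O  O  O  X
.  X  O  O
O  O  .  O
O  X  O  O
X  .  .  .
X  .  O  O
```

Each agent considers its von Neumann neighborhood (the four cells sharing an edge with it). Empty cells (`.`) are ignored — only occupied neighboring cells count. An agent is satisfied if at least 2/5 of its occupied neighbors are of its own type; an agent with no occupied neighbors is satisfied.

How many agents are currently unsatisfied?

6

(0,0)O 1/2 ok
(0,1)X 0/2 unhappy
(1,0)O 2/2 ok
(1,1)O 2/4 ok
(1,2)O 2/3 ok
(1,3)X 0/2 unhappy
(2,1)X 0/3 unhappy
(2,2)O 2/3 ok
(2,3)O 2/3 ok
(3,0)O 2/2 ok
(3,1)O 1/3 unhappy
(3,3)O 2/2 ok
(4,0)O 1/3 unhappy
(4,1)X 0/3 unhappy
(4,2)O 1/2 ok
(4,3)O 2/2 ok
(5,0)X 1/2 ok
(6,0)X 1/1 ok
(6,2)O 1/1 ok
(6,3)O 1/1 ok
Unsatisfied: (0,1), (1,3), (2,1), (3,1), (4,0), (4,1) — 6 in total.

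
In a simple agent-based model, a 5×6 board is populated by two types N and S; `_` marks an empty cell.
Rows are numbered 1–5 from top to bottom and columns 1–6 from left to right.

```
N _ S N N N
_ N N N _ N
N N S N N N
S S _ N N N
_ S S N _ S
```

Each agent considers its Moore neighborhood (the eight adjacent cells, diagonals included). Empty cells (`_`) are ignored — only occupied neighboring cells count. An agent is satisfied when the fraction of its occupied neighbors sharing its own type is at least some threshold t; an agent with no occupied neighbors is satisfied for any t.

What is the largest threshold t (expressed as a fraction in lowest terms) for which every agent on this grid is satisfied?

(1,1)N 1/1
(1,3)S 0/4
(1,4)N 3/4
(1,5)N 4/4
(1,6)N 2/2
(2,2)N 4/6
(2,3)N 5/7
(2,4)N 5/7
(2,6)N 4/4
(3,1)N 2/4
(3,2)N 3/6
(3,3)S 1/7
(3,4)N 5/6
(3,5)N 7/7
(3,6)N 4/4
(4,1)S 2/4
(4,2)S 4/6
(4,4)N 4/6
(4,5)N 6/7
(4,6)N 3/4
(5,2)S 3/3
(5,3)S 2/4
(5,4)N 2/3
(5,6)S 0/2
The smallest same-type fraction is 0/4 at (1,3), which reduces to 0/1. Any threshold above that leaves this agent unsatisfied.

0/1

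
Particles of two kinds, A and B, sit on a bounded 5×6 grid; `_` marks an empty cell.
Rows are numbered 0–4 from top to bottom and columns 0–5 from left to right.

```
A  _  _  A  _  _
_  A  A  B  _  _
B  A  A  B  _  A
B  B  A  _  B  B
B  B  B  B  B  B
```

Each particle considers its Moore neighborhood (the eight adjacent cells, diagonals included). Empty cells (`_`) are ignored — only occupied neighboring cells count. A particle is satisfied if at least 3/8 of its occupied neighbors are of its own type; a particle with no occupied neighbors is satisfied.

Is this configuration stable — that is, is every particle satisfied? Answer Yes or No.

No

(0,0)A 1/1 ✓
(0,3)A 1/2 ✓
(1,1)A 4/5 ✓
(1,2)A 4/6 ✓
(1,3)B 1/4 ✗
(2,0)B 2/4 ✓
(2,1)A 4/7 ✓
(2,2)A 4/7 ✓
(2,3)B 2/5 ✓
(2,5)A 0/2 ✗
(3,0)B 4/5 ✓
(3,1)B 5/8 ✓
(3,2)A 2/7 ✗
(3,4)B 5/6 ✓
(3,5)B 3/4 ✓
(4,0)B 3/3 ✓
(4,1)B 4/5 ✓
(4,2)B 3/4 ✓
(4,3)B 3/4 ✓
(4,4)B 4/4 ✓
(4,5)B 3/3 ✓
For instance (1,3) has only 1/4 same-type neighbors, below 3/8.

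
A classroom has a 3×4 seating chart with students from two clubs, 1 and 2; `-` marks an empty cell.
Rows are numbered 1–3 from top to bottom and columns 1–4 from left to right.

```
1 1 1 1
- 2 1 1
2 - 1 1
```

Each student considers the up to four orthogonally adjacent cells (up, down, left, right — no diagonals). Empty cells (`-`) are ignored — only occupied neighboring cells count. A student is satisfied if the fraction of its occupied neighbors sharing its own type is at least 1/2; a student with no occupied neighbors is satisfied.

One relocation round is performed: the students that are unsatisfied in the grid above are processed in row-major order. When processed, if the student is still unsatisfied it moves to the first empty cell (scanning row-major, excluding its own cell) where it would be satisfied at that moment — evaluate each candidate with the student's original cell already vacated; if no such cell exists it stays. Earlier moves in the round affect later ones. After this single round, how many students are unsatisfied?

0

Initially unsatisfied (in order): (2,2).
  (2,2) → (2,1).
Resulting grid:
1 1 1 1
2 - 1 1
2 - 1 1
All satisfied now.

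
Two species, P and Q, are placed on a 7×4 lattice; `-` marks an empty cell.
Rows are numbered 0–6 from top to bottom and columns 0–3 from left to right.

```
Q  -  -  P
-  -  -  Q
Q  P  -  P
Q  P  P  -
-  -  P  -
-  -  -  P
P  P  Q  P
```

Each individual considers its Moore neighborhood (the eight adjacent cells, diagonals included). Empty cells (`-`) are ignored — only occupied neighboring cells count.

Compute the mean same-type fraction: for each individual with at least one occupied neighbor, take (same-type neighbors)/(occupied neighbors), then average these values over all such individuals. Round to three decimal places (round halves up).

Row 0: (0,0)Q — no occupied neighbors · (0,3)P 0/1
Row 1: (1,3)Q 0/2
Row 2: (2,0)Q 1/3 · (2,1)P 2/4 · (2,3)P 1/2
Row 3: (3,0)Q 1/3 · (3,1)P 3/5 · (3,2)P 4/4
Row 4: (4,2)P 3/3
Row 5: (5,3)P 2/3
Row 6: (6,0)P 1/1 · (6,1)P 1/2 · (6,2)Q 0/3 · (6,3)P 1/2
Sum over 14 individuals: 0/1 + 0/2 + 1/3 + 2/4 + 1/2 + 1/3 + 3/5 + 4/4 + 3/3 + 2/3 + 1/1 + 1/2 + 0/3 + 1/2 = 104/15; mean = 104/15 ÷ 14 = 52/105 = 0.495238… → 0.495.

0.495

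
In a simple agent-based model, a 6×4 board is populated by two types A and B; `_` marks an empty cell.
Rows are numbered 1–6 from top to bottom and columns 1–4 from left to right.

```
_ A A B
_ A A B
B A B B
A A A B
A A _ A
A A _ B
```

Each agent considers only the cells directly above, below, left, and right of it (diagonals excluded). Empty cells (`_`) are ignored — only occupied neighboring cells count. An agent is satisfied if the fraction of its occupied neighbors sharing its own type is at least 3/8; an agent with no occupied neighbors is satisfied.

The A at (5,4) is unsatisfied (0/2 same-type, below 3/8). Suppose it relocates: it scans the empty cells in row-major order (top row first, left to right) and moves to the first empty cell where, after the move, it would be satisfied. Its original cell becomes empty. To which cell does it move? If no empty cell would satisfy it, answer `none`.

(1,1)

Vacating (5,4). Empty cells in order:
  (1,1): 1/1 same-type → satisfied — stop here.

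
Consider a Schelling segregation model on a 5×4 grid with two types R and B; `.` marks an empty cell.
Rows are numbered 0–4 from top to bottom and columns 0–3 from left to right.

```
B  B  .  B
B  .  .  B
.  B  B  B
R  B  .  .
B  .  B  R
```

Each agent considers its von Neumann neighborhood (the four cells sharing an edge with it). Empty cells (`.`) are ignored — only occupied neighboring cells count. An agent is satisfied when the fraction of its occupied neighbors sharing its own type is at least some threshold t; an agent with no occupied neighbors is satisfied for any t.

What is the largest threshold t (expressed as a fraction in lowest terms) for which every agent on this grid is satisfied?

Row 0: (0,0)B 2/2 · (0,1)B 1/1 · (0,3)B 1/1
Row 1: (1,0)B 1/1 · (1,3)B 2/2
Row 2: (2,1)B 2/2 · (2,2)B 2/2 · (2,3)B 2/2
Row 3: (3,0)R 0/2 · (3,1)B 1/2
Row 4: (4,0)B 0/1 · (4,2)B 0/1 · (4,3)R 0/1
The smallest same-type fraction is 0/2 at (3,0), which reduces to 0/1. Any threshold above that leaves this agent unsatisfied.

0/1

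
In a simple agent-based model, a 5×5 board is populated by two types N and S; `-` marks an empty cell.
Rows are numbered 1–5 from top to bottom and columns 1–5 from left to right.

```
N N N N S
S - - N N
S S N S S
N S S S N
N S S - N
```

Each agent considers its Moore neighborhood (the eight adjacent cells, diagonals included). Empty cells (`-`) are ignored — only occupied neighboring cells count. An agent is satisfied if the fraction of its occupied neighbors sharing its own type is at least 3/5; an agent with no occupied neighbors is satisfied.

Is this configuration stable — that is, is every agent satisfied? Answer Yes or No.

Row 1: (1,1)N 1/2 ✗ · (1,2)N 2/3 ✓ · (1,3)N 3/3 ✓ · (1,4)N 3/4 ✓ · (1,5)S 0/3 ✗
Row 2: (2,1)S 2/4 ✗ · (2,4)N 4/7 ✗ · (2,5)N 2/5 ✗
Row 3: (3,1)S 3/4 ✓ · (3,2)S 4/6 ✓ · (3,3)N 1/6 ✗ · (3,4)S 3/7 ✗ · (3,5)S 2/5 ✗
Row 4: (4,1)N 1/5 ✗ · (4,2)S 5/8 ✓ · (4,3)S 6/7 ✓ · (4,4)S 4/7 ✗ · (4,5)N 1/4 ✗
Row 5: (5,1)N 1/3 ✗ · (5,2)S 3/5 ✓ · (5,3)S 4/4 ✓ · (5,5)N 1/2 ✗
For instance (1,1) has only 1/2 same-type neighbors, below 3/5.

No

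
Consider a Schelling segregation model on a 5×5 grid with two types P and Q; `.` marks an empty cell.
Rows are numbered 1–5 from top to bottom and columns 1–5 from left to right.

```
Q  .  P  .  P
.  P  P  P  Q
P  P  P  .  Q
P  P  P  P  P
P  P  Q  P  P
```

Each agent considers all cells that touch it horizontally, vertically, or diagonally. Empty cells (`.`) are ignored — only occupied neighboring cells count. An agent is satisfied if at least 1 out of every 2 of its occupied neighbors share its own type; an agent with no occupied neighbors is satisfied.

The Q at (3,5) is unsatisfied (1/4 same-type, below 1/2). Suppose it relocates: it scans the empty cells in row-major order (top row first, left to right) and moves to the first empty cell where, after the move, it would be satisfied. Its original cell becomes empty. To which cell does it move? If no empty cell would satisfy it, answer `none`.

Vacating (3,5). Empty cells in order:
  (1,2): 1/4 same-type → still unsatisfied.
  (1,4): 1/5 same-type → still unsatisfied.
  (2,1): 1/4 same-type → still unsatisfied.
  (3,4): 1/7 same-type → still unsatisfied.

none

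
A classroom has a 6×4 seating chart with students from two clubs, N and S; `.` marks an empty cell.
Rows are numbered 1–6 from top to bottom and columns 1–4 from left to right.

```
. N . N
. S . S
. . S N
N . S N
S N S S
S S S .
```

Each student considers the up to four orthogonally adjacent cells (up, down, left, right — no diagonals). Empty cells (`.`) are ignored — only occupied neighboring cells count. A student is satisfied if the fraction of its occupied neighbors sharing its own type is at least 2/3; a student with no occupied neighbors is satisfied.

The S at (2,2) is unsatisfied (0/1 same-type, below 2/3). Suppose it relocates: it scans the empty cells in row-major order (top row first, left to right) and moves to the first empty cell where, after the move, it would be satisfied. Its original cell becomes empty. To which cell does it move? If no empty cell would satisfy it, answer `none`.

(2,1)

Vacating (2,2). Empty cells in order:
  (1,1): 0/1 same-type → still unsatisfied.
  (1,3): 0/2 same-type → still unsatisfied.
  (2,1): 0/0 same-type → satisfied — stop here.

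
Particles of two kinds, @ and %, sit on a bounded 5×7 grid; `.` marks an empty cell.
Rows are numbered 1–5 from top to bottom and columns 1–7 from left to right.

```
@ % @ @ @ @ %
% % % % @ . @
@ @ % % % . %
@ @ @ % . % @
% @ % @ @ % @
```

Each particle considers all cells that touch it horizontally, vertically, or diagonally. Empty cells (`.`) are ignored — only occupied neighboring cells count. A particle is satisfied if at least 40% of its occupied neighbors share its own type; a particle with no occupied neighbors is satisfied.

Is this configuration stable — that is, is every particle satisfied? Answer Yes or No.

Row 1: (1,1)@ 0/3 unhappy · (1,2)% 3/5 ok · (1,3)@ 1/5 unhappy · (1,4)@ 3/5 ok · (1,5)@ 3/4 ok · (1,6)@ 3/4 ok · (1,7)% 0/2 unhappy
Row 2: (2,1)% 2/5 ok · (2,2)% 4/8 ok · (2,3)% 5/8 ok · (2,4)% 4/8 ok · (2,5)@ 3/6 ok · (2,7)@ 1/3 unhappy
Row 3: (3,1)@ 3/5 ok · (3,2)@ 4/8 ok · (3,3)% 5/8 ok · (3,4)% 5/7 ok · (3,5)% 4/5 ok · (3,7)% 1/3 unhappy
Row 4: (4,1)@ 4/5 ok · (4,2)@ 5/8 ok · (4,3)@ 4/8 ok · (4,4)% 4/7 ok · (4,6)% 3/6 ok · (4,7)@ 1/4 unhappy
Row 5: (5,1)% 0/3 unhappy · (5,2)@ 3/5 ok · (5,3)% 1/5 unhappy · (5,4)@ 2/4 ok · (5,5)@ 1/4 unhappy · (5,6)% 1/4 unhappy · (5,7)@ 1/3 unhappy
For instance (1,1) has only 0/3 same-type neighbors, below 2/5.

No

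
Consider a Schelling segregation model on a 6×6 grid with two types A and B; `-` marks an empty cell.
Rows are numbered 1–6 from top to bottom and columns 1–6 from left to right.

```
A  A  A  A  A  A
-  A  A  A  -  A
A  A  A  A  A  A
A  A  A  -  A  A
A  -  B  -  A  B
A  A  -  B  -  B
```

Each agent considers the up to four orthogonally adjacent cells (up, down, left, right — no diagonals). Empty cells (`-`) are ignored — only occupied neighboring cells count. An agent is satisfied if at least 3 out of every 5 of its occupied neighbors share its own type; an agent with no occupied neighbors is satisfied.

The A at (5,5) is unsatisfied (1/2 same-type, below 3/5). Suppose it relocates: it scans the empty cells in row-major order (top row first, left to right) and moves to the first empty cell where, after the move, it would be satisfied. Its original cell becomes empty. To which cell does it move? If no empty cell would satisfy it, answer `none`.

(2,1)

Vacating (5,5). Empty cells in order:
  (2,1): 3/3 same-type → satisfied — stop here.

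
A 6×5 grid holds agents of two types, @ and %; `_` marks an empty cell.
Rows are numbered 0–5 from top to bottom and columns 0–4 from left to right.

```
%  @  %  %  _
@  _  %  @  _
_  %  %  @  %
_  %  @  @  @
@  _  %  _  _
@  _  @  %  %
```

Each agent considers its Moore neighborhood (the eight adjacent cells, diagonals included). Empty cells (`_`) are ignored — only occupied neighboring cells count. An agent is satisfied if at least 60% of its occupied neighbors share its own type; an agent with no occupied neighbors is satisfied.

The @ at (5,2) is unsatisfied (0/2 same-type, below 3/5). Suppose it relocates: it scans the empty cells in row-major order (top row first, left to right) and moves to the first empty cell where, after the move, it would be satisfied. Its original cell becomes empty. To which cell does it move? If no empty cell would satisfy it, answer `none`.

(4,1)

Vacating (5,2). Empty cells in order:
  (0,4): 1/2 same-type → still unsatisfied.
  (1,1): 2/7 same-type → still unsatisfied.
  (1,4): 2/4 same-type → still unsatisfied.
  (2,0): 1/3 same-type → still unsatisfied.
  (3,0): 1/3 same-type → still unsatisfied.
  (4,1): 3/5 same-type → satisfied — stop here.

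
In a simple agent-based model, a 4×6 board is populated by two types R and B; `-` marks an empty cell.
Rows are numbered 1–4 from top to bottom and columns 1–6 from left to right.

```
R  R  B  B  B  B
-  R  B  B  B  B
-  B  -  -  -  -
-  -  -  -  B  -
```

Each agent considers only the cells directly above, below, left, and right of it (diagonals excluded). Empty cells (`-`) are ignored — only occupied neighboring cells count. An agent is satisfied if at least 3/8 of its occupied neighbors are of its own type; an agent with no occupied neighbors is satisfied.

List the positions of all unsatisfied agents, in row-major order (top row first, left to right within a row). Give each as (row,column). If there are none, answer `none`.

(2,2), (3,2)

Row 1: (1,1)R 1/1 satisfied · (1,2)R 2/3 satisfied · (1,3)B 2/3 satisfied · (1,4)B 3/3 satisfied · (1,5)B 3/3 satisfied · (1,6)B 2/2 satisfied
Row 2: (2,2)R 1/3 not · (2,3)B 2/3 satisfied · (2,4)B 3/3 satisfied · (2,5)B 3/3 satisfied · (2,6)B 2/2 satisfied
Row 3: (3,2)B 0/1 not
Row 4: (4,5)B 0/0 satisfied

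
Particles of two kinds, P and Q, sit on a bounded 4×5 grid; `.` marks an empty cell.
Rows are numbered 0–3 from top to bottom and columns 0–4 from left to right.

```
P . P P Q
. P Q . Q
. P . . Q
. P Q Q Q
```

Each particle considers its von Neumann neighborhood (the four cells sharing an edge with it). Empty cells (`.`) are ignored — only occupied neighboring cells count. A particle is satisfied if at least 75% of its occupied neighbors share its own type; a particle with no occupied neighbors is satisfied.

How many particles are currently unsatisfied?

7

Row 0: (0,0)P 0/0 satisfied · (0,2)P 1/2 not · (0,3)P 1/2 not · (0,4)Q 1/2 not
Row 1: (1,1)P 1/2 not · (1,2)Q 0/2 not · (1,4)Q 2/2 satisfied
Row 2: (2,1)P 2/2 satisfied · (2,4)Q 2/2 satisfied
Row 3: (3,1)P 1/2 not · (3,2)Q 1/2 not · (3,3)Q 2/2 satisfied · (3,4)Q 2/2 satisfied
Unsatisfied: (0,2), (0,3), (0,4), (1,1), (1,2), (3,1), (3,2) — 7 in total.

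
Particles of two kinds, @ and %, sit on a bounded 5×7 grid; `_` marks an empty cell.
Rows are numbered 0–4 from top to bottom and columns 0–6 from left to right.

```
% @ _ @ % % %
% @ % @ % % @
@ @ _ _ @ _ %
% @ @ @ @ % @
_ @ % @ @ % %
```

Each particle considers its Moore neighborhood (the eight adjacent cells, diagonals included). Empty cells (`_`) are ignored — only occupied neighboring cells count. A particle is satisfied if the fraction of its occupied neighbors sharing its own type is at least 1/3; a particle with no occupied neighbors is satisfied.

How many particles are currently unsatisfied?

8

(0,0)% 1/3 ✓
(0,1)@ 1/4 ✗
(0,3)@ 1/4 ✗
(0,4)% 3/5 ✓
(0,5)% 4/5 ✓
(0,6)% 2/3 ✓
(1,0)% 1/5 ✗
(1,1)@ 3/6 ✓
(1,2)% 0/5 ✗
(1,3)@ 2/5 ✓
(1,4)% 3/6 ✓
(1,5)% 5/7 ✓
(1,6)@ 0/4 ✗
(2,0)@ 3/5 ✓
(2,1)@ 4/7 ✓
(2,4)@ 3/6 ✓
(2,6)% 2/4 ✓
(3,0)% 0/4 ✗
(3,1)@ 4/6 ✓
(3,2)@ 5/6 ✓
(3,3)@ 5/6 ✓
(3,4)@ 4/6 ✓
(3,5)% 3/7 ✓
(3,6)@ 0/4 ✗
(4,1)@ 2/4 ✓
(4,2)% 0/5 ✗
(4,3)@ 4/5 ✓
(4,4)@ 3/5 ✓
(4,5)% 2/5 ✓
(4,6)% 2/3 ✓
Unsatisfied: (0,1), (0,3), (1,0), (1,2), (1,6), (3,0), (3,6), (4,2) — 8 in total.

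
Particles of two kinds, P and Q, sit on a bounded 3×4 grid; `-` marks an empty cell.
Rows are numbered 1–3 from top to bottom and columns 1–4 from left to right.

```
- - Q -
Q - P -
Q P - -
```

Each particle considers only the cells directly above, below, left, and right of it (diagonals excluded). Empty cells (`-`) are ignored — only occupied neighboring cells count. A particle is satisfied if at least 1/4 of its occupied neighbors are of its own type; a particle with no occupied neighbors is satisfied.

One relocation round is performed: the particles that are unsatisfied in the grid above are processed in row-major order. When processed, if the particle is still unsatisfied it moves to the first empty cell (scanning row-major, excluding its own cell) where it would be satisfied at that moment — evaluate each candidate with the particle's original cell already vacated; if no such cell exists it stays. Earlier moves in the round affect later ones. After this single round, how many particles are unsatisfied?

0

Initially unsatisfied (in order): (1,3), (2,3), (3,2).
  (1,3) → (1,1).
  (2,3): now satisfied by earlier moves; stays.
  (3,2) → (1,3).
Resulting grid:
Q - P -
Q - P -
Q - - -
All satisfied now.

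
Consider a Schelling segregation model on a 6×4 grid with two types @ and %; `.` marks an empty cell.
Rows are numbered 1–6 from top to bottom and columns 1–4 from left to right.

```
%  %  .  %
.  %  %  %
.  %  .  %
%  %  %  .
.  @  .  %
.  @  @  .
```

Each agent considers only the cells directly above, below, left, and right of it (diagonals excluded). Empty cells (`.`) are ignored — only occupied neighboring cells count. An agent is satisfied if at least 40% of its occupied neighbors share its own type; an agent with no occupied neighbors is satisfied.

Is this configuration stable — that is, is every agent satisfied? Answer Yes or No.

Yes

(1,1)% 1/1 ok
(1,2)% 2/2 ok
(1,4)% 1/1 ok
(2,2)% 3/3 ok
(2,3)% 2/2 ok
(2,4)% 3/3 ok
(3,2)% 2/2 ok
(3,4)% 1/1 ok
(4,1)% 1/1 ok
(4,2)% 3/4 ok
(4,3)% 1/1 ok
(5,2)@ 1/2 ok
(5,4)% 0/0 ok
(6,2)@ 2/2 ok
(6,3)@ 1/1 ok
All meet the threshold, so the configuration is stable.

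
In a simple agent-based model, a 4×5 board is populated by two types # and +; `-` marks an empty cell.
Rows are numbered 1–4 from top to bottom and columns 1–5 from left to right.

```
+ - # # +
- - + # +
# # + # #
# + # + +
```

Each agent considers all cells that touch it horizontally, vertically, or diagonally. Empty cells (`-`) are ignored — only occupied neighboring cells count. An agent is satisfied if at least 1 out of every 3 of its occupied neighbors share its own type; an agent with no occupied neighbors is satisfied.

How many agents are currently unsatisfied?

3

Row 1: (1,1)+ 0/0 ok · (1,3)# 2/3 ok · (1,4)# 2/5 ok · (1,5)+ 1/3 ok
Row 2: (2,3)+ 1/6 unhappy · (2,4)# 4/8 ok · (2,5)+ 1/5 unhappy
Row 3: (3,1)# 2/3 ok · (3,2)# 3/6 ok · (3,3)+ 3/7 ok · (3,4)# 3/8 ok · (3,5)# 2/5 ok
Row 4: (4,1)# 2/3 ok · (4,2)+ 1/5 unhappy · (4,3)# 2/5 ok · (4,4)+ 2/5 ok · (4,5)+ 1/3 ok
Unsatisfied: (2,3), (2,5), (4,2) — 3 in total.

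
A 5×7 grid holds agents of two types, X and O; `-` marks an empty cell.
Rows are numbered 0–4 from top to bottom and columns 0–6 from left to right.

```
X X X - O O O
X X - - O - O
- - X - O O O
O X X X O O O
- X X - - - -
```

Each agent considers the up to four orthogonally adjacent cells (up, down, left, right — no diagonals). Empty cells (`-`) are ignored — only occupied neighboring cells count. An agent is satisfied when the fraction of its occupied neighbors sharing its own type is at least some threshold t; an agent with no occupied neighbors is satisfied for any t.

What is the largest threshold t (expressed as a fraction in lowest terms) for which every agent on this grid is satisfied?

(0,0)X 2/2
(0,1)X 3/3
(0,2)X 1/1
(0,4)O 2/2
(0,5)O 2/2
(0,6)O 2/2
(1,0)X 2/2
(1,1)X 2/2
(1,4)O 2/2
(1,6)O 2/2
(2,2)X 1/1
(2,4)O 3/3
(2,5)O 3/3
(2,6)O 3/3
(3,0)O 0/1
(3,1)X 2/3
(3,2)X 4/4
(3,3)X 1/2
(3,4)O 2/3
(3,5)O 3/3
(3,6)O 2/2
(4,1)X 2/2
(4,2)X 2/2
The smallest same-type fraction is 0/1 at (3,0), which reduces to 0/1. Any threshold above that leaves this agent unsatisfied.

0/1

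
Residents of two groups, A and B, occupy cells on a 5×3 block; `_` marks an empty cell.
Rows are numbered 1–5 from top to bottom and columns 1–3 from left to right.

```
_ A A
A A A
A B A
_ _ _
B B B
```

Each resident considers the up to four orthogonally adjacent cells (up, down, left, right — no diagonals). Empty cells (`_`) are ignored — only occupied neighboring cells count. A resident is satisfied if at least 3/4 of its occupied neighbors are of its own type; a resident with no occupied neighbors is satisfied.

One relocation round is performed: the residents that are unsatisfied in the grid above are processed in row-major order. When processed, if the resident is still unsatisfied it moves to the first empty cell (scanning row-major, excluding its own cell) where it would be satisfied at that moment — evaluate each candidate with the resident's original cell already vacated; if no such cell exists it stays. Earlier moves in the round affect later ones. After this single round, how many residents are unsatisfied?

0

Initially unsatisfied (in order): (3,1), (3,2), (3,3).
  (3,1) → (1,1).
  (3,2) → (4,1).
  (3,3): now satisfied by earlier moves; stays.
Resulting grid:
A A A
A A A
_ _ A
B _ _
B B B
All satisfied now.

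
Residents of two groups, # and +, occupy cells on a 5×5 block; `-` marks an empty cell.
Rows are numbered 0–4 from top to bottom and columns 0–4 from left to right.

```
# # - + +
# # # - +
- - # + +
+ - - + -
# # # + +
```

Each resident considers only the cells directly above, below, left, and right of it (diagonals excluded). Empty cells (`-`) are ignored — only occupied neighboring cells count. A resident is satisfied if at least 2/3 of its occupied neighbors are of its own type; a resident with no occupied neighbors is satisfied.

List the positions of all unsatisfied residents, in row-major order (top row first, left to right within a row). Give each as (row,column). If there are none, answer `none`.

(0,0)# 2/2 ✓
(0,1)# 2/2 ✓
(0,3)+ 1/1 ✓
(0,4)+ 2/2 ✓
(1,0)# 2/2 ✓
(1,1)# 3/3 ✓
(1,2)# 2/2 ✓
(1,4)+ 2/2 ✓
(2,2)# 1/2 ✗
(2,3)+ 2/3 ✓
(2,4)+ 2/2 ✓
(3,0)+ 0/1 ✗
(3,3)+ 2/2 ✓
(4,0)# 1/2 ✗
(4,1)# 2/2 ✓
(4,2)# 1/2 ✗
(4,3)+ 2/3 ✓
(4,4)+ 1/1 ✓

(2,2), (3,0), (4,0), (4,2)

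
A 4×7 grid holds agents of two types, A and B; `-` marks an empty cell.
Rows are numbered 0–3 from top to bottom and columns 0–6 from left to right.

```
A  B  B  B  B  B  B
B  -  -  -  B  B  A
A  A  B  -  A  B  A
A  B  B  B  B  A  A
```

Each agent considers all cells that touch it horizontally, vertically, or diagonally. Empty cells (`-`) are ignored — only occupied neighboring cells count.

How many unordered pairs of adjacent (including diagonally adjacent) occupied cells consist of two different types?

23

Scan each occupied cell's neighbors to the right and below (and the two forward diagonals) so each pair is counted once.
From row 0: 4 unlike of 16 pairs (running 4/16).
From row 1: 7 unlike of 11 pairs (running 11/27).
From row 2: 10 unlike of 20 pairs (running 21/47).
From row 3: 2 unlike of 6 pairs (running 23/53).
Total adjacent occupied pairs: 53; unlike-type pairs: 23.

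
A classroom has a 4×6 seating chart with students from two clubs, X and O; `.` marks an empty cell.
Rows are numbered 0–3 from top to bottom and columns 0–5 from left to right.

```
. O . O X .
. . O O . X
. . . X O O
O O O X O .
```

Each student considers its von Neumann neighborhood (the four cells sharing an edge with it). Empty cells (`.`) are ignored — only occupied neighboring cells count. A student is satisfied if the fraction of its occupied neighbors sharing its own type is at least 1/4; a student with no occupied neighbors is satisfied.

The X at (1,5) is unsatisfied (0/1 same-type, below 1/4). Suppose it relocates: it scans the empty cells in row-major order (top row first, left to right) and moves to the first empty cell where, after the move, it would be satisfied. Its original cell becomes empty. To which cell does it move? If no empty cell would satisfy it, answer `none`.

(0,5)

Vacating (1,5). Empty cells in order:
  (0,0): 0/1 same-type → still unsatisfied.
  (0,2): 0/3 same-type → still unsatisfied.
  (0,5): 1/1 same-type → satisfied — stop here.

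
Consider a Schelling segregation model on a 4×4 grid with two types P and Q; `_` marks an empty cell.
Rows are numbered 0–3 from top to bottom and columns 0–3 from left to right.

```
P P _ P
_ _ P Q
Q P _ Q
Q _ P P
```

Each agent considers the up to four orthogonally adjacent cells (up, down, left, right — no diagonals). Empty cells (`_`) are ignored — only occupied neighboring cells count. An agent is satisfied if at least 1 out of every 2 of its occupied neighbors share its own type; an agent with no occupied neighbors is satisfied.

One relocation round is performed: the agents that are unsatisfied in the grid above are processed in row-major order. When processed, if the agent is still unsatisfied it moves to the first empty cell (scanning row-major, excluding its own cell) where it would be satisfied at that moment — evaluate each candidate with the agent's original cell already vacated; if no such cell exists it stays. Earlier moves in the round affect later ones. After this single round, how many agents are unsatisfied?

1

Initially unsatisfied (in order): (0,3), (1,2), (1,3), (2,1).
  (0,3) → (0,2).
  (1,2): now satisfied by earlier moves; stays.
  (1,3): now satisfied by earlier moves; stays.
  (2,1) → (0,3).
Resulting grid:
P P P P
_ _ P Q
Q _ _ Q
Q _ P P
Unsatisfied now: (1,3).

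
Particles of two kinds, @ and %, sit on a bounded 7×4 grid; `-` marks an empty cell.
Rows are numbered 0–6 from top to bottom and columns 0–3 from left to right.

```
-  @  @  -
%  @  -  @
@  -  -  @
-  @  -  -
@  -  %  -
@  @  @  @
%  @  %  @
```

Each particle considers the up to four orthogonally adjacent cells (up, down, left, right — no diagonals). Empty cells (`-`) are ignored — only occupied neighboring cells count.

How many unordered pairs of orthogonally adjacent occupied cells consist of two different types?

Scan each occupied cell's neighbors to the right and below so each pair is counted once.
Row 0: @(0,1)–@(0,2)= @(0,1)–@(1,1)=  → 0/2 unlike.
Row 1: %(1,0)–@(1,1)≠ %(1,0)–@(2,0)≠ @(1,3)–@(2,3)=  → 2/3 unlike.
Row 4: @(4,0)–@(5,0)= %(4,2)–@(5,2)≠  → 1/2 unlike.
Row 5: @(5,0)–@(5,1)= @(5,0)–%(6,0)≠ @(5,1)–@(5,2)= @(5,1)–@(6,1)= @(5,2)–@(5,3)= @(5,2)–%(6,2)≠ @(5,3)–@(6,3)=  → 2/7 unlike.
Row 6: %(6,0)–@(6,1)≠ @(6,1)–%(6,2)≠ %(6,2)–@(6,3)≠  → 3/3 unlike.
Total adjacent occupied pairs: 17; unlike-type pairs: 8.

8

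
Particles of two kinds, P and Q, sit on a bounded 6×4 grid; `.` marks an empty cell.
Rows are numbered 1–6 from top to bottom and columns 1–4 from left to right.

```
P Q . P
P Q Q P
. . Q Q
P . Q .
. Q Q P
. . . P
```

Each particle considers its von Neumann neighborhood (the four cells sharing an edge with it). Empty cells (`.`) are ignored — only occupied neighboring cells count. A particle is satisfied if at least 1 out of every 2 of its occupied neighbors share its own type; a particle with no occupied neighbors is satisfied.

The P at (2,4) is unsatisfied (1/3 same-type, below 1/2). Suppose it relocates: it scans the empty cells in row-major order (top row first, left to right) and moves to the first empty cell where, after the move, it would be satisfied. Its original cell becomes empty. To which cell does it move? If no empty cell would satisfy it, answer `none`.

(3,1)

Vacating (2,4). Empty cells in order:
  (1,3): 1/3 same-type → still unsatisfied.
  (3,1): 2/2 same-type → satisfied — stop here.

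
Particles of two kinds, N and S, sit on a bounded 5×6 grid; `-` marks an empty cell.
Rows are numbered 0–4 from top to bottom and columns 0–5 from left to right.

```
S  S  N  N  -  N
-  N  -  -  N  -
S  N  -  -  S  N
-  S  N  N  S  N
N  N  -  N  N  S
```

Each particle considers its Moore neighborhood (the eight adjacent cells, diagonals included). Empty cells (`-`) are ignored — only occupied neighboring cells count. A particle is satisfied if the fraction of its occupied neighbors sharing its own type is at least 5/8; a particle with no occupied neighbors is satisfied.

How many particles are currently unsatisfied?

Row 0: (0,0)S 1/2 unhappy · (0,1)S 1/3 unhappy · (0,2)N 2/3 ok · (0,3)N 2/2 ok · (0,5)N 1/1 ok
Row 1: (1,1)N 2/5 unhappy · (1,4)N 3/4 ok
Row 2: (2,0)S 1/3 unhappy · (2,1)N 2/4 unhappy · (2,4)S 1/5 unhappy · (2,5)N 2/4 unhappy
Row 3: (3,1)S 1/5 unhappy · (3,2)N 4/5 ok · (3,3)N 3/5 unhappy · (3,4)S 2/7 unhappy · (3,5)N 2/5 unhappy
Row 4: (4,0)N 1/2 unhappy · (4,1)N 2/3 ok · (4,3)N 3/4 ok · (4,4)N 3/5 unhappy · (4,5)S 1/3 unhappy
Unsatisfied: (0,0), (0,1), (1,1), (2,0), (2,1), (2,4), (2,5), (3,1), (3,3), (3,4), (3,5), (4,0), (4,4), (4,5) — 14 in total.

14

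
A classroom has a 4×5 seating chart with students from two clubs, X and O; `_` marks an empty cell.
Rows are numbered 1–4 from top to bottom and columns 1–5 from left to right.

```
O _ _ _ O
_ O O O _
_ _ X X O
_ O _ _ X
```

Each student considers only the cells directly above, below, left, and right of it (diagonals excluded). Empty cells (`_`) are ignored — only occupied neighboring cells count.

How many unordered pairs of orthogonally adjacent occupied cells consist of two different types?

4

Scan each occupied cell's neighbors to the right and below so each pair is counted once.
From row 2: 2 unlike of 4 pairs (running 2/4).
From row 3: 2 unlike of 3 pairs (running 4/7).
Total adjacent occupied pairs: 7; unlike-type pairs: 4.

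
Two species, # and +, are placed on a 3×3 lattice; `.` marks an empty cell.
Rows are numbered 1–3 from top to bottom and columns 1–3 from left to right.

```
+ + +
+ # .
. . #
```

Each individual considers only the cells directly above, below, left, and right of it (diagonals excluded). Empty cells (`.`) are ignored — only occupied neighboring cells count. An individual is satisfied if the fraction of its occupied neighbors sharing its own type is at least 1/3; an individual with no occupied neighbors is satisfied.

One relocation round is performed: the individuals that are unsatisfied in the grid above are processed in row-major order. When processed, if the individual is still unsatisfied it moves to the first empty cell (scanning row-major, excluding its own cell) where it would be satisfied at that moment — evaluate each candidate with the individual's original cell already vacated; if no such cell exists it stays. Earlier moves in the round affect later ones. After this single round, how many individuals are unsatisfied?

Initially unsatisfied (in order): (2,2).
  (2,2) → (2,3).
Resulting grid:
+ + +
+ . #
. . #
All satisfied now.

0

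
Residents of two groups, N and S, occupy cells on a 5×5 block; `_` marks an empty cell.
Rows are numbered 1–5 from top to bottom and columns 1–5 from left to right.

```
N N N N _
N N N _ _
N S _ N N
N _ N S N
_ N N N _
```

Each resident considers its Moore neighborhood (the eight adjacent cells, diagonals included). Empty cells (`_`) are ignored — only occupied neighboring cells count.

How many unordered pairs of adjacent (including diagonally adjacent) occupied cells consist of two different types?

Scan each occupied cell's neighbors to the right and below (and the two forward diagonals) so each pair is counted once.
From row 1: 0 unlike of 11 pairs (running 0/11).
From row 2: 3 unlike of 8 pairs (running 3/19).
From row 3: 5 unlike of 10 pairs (running 8/29).
From row 4: 4 unlike of 9 pairs (running 12/38).
From row 5: 0 unlike of 2 pairs (running 12/40).
Total adjacent occupied pairs: 40; unlike-type pairs: 12.

12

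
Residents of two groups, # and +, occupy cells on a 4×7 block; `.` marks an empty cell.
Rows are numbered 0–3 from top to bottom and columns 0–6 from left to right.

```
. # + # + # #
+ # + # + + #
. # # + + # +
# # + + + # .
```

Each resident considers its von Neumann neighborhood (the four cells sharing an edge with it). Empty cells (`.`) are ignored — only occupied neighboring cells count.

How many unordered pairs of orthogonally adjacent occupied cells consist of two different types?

20

Scan each occupied cell's neighbors to the right and below so each pair is counted once.
From row 0: 5 unlike of 11 pairs (running 5/11).
From row 1: 9 unlike of 12 pairs (running 14/23).
From row 2: 4 unlike of 10 pairs (running 18/33).
From row 3: 2 unlike of 5 pairs (running 20/38).
Total adjacent occupied pairs: 38; unlike-type pairs: 20.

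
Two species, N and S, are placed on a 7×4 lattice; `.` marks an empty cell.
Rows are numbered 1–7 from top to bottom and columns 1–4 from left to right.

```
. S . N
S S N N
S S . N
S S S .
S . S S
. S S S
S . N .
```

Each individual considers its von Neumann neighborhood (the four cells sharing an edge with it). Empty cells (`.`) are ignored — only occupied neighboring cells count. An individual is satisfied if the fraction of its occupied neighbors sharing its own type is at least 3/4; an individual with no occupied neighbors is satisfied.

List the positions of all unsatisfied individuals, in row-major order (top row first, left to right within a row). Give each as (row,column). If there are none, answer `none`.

Row 1: (1,2)S 1/1 satisfied · (1,4)N 1/1 satisfied
Row 2: (2,1)S 2/2 satisfied · (2,2)S 3/4 satisfied · (2,3)N 1/2 not · (2,4)N 3/3 satisfied
Row 3: (3,1)S 3/3 satisfied · (3,2)S 3/3 satisfied · (3,4)N 1/1 satisfied
Row 4: (4,1)S 3/3 satisfied · (4,2)S 3/3 satisfied · (4,3)S 2/2 satisfied
Row 5: (5,1)S 1/1 satisfied · (5,3)S 3/3 satisfied · (5,4)S 2/2 satisfied
Row 6: (6,2)S 1/1 satisfied · (6,3)S 3/4 satisfied · (6,4)S 2/2 satisfied
Row 7: (7,1)S 0/0 satisfied · (7,3)N 0/1 not

(2,3), (7,3)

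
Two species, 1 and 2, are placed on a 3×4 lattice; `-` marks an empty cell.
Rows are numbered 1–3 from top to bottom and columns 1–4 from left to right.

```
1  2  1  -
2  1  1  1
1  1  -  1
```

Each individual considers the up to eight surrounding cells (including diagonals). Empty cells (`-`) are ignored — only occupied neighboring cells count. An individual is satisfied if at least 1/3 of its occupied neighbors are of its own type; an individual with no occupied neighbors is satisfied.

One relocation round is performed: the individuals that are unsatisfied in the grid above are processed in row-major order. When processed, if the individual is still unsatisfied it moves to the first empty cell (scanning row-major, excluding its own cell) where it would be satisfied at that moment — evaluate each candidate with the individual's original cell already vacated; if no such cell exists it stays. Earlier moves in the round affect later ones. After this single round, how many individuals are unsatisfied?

2

Initially unsatisfied (in order): (1,2), (2,1).
  (1,2): no empty cell satisfies it; stays.
  (2,1): no empty cell satisfies it; stays.
Resulting grid:
1 2 1 -
2 1 1 1
1 1 - 1
Unsatisfied now: (1,2), (2,1).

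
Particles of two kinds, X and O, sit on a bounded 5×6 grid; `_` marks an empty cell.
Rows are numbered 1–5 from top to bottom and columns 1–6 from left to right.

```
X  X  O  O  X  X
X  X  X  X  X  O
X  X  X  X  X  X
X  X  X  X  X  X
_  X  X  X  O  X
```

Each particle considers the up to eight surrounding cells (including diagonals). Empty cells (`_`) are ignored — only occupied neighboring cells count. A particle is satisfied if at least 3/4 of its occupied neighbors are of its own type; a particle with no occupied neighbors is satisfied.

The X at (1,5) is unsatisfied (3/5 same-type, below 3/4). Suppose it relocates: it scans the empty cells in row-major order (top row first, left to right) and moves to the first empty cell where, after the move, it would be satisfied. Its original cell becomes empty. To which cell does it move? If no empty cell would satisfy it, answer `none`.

Vacating (1,5). Empty cells in order:
  (5,1): 3/3 same-type → satisfied — stop here.

(5,1)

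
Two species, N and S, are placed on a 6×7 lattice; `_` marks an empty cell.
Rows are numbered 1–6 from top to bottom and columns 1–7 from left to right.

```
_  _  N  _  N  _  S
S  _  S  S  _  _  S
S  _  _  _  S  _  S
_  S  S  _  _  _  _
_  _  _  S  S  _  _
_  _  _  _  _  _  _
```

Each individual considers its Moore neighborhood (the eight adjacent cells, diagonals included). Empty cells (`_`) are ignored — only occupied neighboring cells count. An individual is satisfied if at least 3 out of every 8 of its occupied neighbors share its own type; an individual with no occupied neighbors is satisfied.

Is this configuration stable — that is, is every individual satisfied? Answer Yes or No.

Row 1: (1,3)N 0/2 ✗ · (1,5)N 0/1 ✗ · (1,7)S 1/1 ✓
Row 2: (2,1)S 1/1 ✓ · (2,3)S 1/2 ✓ · (2,4)S 2/4 ✓ · (2,7)S 2/2 ✓
Row 3: (3,1)S 2/2 ✓ · (3,5)S 1/1 ✓ · (3,7)S 1/1 ✓
Row 4: (4,2)S 2/2 ✓ · (4,3)S 2/2 ✓
Row 5: (5,4)S 2/2 ✓ · (5,5)S 1/1 ✓
For instance (1,3) has only 0/2 same-type neighbors, below 3/8.

No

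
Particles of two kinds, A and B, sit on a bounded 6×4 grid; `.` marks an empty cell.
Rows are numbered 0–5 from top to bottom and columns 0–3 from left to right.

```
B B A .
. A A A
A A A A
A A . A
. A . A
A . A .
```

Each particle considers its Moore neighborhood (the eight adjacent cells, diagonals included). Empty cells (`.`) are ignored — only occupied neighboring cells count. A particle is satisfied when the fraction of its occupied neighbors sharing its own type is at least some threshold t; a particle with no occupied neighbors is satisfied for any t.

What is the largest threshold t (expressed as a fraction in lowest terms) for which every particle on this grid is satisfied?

1/4

(0,0)B 1/2
(0,1)B 1/4
(0,2)A 3/4
(1,1)A 5/7
(1,2)A 6/7
(1,3)A 4/4
(2,0)A 4/4
(2,1)A 6/6
(2,2)A 7/7
(2,3)A 4/4
(3,0)A 4/4
(3,1)A 5/5
(3,3)A 3/3
(4,1)A 4/4
(4,3)A 2/2
(5,0)A 1/1
(5,2)A 2/2
The smallest same-type fraction is 1/4 at (0,1), which reduces to 1/4. Any threshold above that leaves this particle unsatisfied.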